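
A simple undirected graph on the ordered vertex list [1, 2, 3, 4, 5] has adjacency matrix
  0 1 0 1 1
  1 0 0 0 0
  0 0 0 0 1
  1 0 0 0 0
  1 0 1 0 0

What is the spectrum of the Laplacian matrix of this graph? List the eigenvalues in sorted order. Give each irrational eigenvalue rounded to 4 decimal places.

[0, 0.5188, 1, 2.3111, 4.1701]

Each diagonal entry of L is the vertex degree and each off-diagonal entry is -1 where an edge is present, 0 otherwise; in the order [1, 2, 3, 4, 5] the diagonal is [3, 1, 1, 1, 2]. Diagonalising L (or applying a numerical eigensolver to the 5x5 matrix) gives the spectrum above. The single zero eigenvalue shows the graph is connected. There is one zero in the spectrum, matching the 1 component. The eigenvalues sum to 8, which equals trace(L) = 2|E|.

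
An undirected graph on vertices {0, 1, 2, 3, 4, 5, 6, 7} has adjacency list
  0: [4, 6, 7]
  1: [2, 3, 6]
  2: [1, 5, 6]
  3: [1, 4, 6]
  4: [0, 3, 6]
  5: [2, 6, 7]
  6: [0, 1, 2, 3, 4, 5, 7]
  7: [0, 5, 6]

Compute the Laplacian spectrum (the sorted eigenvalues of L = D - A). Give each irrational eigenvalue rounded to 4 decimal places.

With the vertex order [0, 1, 2, 3, 4, 5, 6, 7], the degrees are [3, 3, 3, 3, 3, 3, 7, 3], giving D = diag(3, 3, 3, 3, 3, 3, 7, 3) and L = D - A. Since every row of L sums to 0, the all-ones vector is in the kernel and 0 is an eigenvalue. By the matrix-tree theorem the graph has (1/8) * product of the nonzero eigenvalues = 841 spanning trees.

[0, 1.7530, 1.7530, 3.4450, 3.4450, 4.8019, 4.8019, 8]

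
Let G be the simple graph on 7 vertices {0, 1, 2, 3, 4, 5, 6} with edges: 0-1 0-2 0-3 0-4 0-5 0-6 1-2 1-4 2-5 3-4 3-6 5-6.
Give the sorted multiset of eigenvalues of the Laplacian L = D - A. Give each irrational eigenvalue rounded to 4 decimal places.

[0, 2, 2, 4, 4, 5, 7]

Reading degrees in the order [0, 1, 2, 3, 4, 5, 6] gives [6, 3, 3, 3, 3, 3, 3]; set D = diag(6, 3, 3, 3, 3, 3, 3) and form L = D - A. L is symmetric positive semidefinite, so every eigenvalue is real and nonnegative. The largest eigenvalue, 7, is at most the vertex count 7.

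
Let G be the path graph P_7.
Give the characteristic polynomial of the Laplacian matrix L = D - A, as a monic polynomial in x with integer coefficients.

The graph has 7 vertices and degree multiset [2, 2, 2, 2, 2, 1, 1]; D is the diagonal matrix of degrees and L = D - A. Computing det(xI - L) by cofactor expansion (or equivalently via sum-over-permutations) gives x^7 - 12x^6 + 55x^5 - 120x^4 + 126x^3 - 56x^2 + 7x. The coefficient of x^6 equals -trace(L) = -12, matching the sum of degrees. By the matrix-tree theorem the graph has (1/7) * product of the nonzero eigenvalues = 1 spanning tree.

x^7 - 12x^6 + 55x^5 - 120x^4 + 126x^3 - 56x^2 + 7x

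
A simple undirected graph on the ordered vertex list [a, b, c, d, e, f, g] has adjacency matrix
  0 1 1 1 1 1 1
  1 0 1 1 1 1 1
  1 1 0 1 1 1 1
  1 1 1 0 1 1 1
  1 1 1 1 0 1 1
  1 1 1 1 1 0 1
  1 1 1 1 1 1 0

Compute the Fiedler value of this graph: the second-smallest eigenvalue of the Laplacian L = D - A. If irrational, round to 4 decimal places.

Reading degrees in the order [a, b, c, d, e, f, g] gives [6, 6, 6, 6, 6, 6, 6]; set D = diag(6, 6, 6, 6, 6, 6, 6) and form L = D - A. The smallest Laplacian eigenvalue is always 0. The next one, lambda_2 = 7, measures how hard the graph is to disconnect: larger values mean better connectivity. By the matrix-tree theorem the graph has (1/7) * product of the nonzero eigenvalues = 16807 spanning trees. The eigenvalues sum to 42, which equals trace(L) = 2|E|.

7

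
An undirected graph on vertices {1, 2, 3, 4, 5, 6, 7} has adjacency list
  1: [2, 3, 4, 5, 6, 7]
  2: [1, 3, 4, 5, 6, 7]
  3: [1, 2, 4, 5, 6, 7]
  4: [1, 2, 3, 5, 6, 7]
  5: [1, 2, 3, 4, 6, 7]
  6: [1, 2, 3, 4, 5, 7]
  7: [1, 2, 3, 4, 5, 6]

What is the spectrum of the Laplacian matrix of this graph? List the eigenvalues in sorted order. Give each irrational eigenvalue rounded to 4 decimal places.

Each diagonal entry of L is the vertex degree and each off-diagonal entry is -1 where an edge is present, 0 otherwise; in the order [1, 2, 3, 4, 5, 6, 7] the diagonal is [6, 6, 6, 6, 6, 6, 6]. L is symmetric positive semidefinite, so every eigenvalue is real and nonnegative. The single zero eigenvalue shows the graph is connected. There is one zero in the spectrum, matching the 1 component.

[0, 7, 7, 7, 7, 7, 7]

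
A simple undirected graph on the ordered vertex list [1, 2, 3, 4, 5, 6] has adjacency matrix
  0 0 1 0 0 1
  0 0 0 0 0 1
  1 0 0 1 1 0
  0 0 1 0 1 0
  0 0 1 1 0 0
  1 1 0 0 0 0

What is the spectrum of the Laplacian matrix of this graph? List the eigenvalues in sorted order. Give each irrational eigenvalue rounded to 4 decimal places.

[0, 0.3249, 1.4608, 3, 3, 4.2143]

Each diagonal entry of L is the vertex degree and each off-diagonal entry is -1 where an edge is present, 0 otherwise; in the order [1, 2, 3, 4, 5, 6] the diagonal is [2, 1, 3, 2, 2, 2]. L is symmetric positive semidefinite, so every eigenvalue is real and nonnegative. There is one zero in the spectrum, matching the 1 component. The largest eigenvalue, 4.2143, is at most the vertex count 6.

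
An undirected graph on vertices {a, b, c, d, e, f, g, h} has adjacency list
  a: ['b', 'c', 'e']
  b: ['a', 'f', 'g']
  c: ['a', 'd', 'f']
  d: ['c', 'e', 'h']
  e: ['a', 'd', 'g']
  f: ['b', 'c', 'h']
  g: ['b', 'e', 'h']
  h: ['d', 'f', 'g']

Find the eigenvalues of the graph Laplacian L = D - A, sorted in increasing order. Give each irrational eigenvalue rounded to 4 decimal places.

Reading degrees in the order [a, b, c, d, e, f, g, h] gives [3, 3, 3, 3, 3, 3, 3, 3]; set D = diag(3, 3, 3, 3, 3, 3, 3, 3) and form L = D - A. Diagonalising L (or applying a numerical eigensolver to the 8x8 matrix) gives the spectrum above. The single zero eigenvalue shows the graph is connected.

[0, 2, 2, 2, 4, 4, 4, 6]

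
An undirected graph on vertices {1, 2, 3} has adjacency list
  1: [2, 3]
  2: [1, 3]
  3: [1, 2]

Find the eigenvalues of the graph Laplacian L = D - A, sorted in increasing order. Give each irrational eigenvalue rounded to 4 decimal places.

Reading degrees in the order [1, 2, 3] gives [2, 2, 2]; set D = diag(2, 2, 2) and form L = D - A. L is symmetric positive semidefinite, so every eigenvalue is real and nonnegative. By the matrix-tree theorem the graph has (1/3) * product of the nonzero eigenvalues = 3 spanning trees.

[0, 3, 3]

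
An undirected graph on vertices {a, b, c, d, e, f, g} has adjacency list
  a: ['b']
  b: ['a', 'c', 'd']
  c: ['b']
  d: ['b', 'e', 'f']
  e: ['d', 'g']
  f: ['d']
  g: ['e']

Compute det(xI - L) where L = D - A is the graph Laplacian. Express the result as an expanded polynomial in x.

x^7 - 12x^6 + 53x^5 - 108x^4 + 105x^3 - 46x^2 + 7x

Each diagonal entry of L is the vertex degree and each off-diagonal entry is -1 where an edge is present, 0 otherwise; in the order [a, b, c, d, e, f, g] the diagonal is [1, 3, 1, 3, 2, 1, 1]. Computing det(xI - L) by cofactor expansion (or equivalently via sum-over-permutations) gives x^7 - 12x^6 + 53x^5 - 108x^4 + 105x^3 - 46x^2 + 7x. The constant term is 0 because L is singular (the all-ones vector lies in its kernel). There is one zero in the spectrum, matching the 1 component. The largest eigenvalue, 4.6287, is at most the vertex count 7.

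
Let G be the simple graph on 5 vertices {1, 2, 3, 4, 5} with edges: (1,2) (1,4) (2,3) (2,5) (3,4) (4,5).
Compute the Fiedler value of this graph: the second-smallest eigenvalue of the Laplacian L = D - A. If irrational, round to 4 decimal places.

Reading degrees in the order [1, 2, 3, 4, 5] gives [2, 3, 2, 3, 2]; set D = diag(2, 3, 2, 3, 2) and form L = D - A. Computing the eigenvalues of L and sorting gives [0, 2, 2, 3, 5]. The Fiedler value lambda_2 = 2 is strictly positive, so the graph is connected. The largest eigenvalue, 5, is at most the vertex count 5.

2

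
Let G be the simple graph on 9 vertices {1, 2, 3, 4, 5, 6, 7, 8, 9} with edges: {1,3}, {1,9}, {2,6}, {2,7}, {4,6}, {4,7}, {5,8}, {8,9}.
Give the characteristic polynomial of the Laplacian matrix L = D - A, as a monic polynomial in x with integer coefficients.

x^9 - 16x^8 + 105x^7 - 364x^6 + 713x^5 - 776x^4 + 420x^3 - 80x^2

With the vertex order [1, 2, 3, 4, 5, 6, 7, 8, 9], the degrees are [2, 2, 1, 2, 1, 2, 2, 2, 2], giving D = diag(2, 2, 1, 2, 1, 2, 2, 2, 2) and L = D - A. L has integer entries, so p(x) = det(xI - L) has integer coefficients. Expanding the determinant yields x^9 - 16x^8 + 105x^7 - 364x^6 + 713x^5 - 776x^4 + 420x^3 - 80x^2. The coefficient of x^8 equals -trace(L) = -16, matching the sum of degrees.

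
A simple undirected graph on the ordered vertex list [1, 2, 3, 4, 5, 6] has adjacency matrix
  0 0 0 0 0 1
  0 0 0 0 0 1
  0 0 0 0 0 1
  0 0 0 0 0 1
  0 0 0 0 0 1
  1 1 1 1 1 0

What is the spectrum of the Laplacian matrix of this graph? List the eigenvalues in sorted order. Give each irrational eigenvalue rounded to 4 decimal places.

Each diagonal entry of L is the vertex degree and each off-diagonal entry is -1 where an edge is present, 0 otherwise; in the order [1, 2, 3, 4, 5, 6] the diagonal is [1, 1, 1, 1, 1, 5]. The multiplicity of 0 as a Laplacian eigenvalue equals the number of connected components. The single zero eigenvalue shows the graph is connected. By the matrix-tree theorem the graph has (1/6) * product of the nonzero eigenvalues = 1 spanning tree.

[0, 1, 1, 1, 1, 6]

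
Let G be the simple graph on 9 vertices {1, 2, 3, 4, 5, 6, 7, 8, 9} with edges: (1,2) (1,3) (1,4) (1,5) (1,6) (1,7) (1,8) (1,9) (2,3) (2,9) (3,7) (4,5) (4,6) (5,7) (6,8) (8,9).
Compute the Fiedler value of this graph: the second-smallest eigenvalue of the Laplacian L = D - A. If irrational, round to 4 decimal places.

Each diagonal entry of L is the vertex degree and each off-diagonal entry is -1 where an edge is present, 0 otherwise; in the order [1, 2, 3, 4, 5, 6, 7, 8, 9] the diagonal is [8, 3, 3, 3, 3, 3, 3, 3, 3]. Computing the eigenvalues of L and sorting gives [0, 1.5858, 1.5858, 3, 3, 4.4142, 4.4142, 5, 9]. The Fiedler value lambda_2 = 1.5858 is strictly positive, so the graph is connected. The largest eigenvalue, 9, is at most the vertex count 9.

1.5858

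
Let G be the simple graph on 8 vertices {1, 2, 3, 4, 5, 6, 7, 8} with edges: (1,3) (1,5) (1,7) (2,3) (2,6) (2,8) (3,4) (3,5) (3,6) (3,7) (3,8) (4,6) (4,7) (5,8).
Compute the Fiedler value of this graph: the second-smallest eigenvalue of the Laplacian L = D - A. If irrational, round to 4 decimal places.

Each diagonal entry of L is the vertex degree and each off-diagonal entry is -1 where an edge is present, 0 otherwise; in the order [1, 2, 3, 4, 5, 6, 7, 8] the diagonal is [3, 3, 7, 3, 3, 3, 3, 3]. The sorted Laplacian eigenvalues are [0, 1.7530, 1.7530, 3.4450, 3.4450, 4.8019, 4.8019, 8]; the algebraic connectivity is the second entry, 1.7530. The largest eigenvalue, 8, is at most the vertex count 8.

1.7530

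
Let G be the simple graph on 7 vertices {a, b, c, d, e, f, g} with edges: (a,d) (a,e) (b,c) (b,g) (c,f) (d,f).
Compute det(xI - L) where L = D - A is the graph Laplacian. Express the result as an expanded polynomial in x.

Each diagonal entry of L is the vertex degree and each off-diagonal entry is -1 where an edge is present, 0 otherwise; in the order [a, b, c, d, e, f, g] the diagonal is [2, 2, 2, 2, 1, 2, 1]. L has integer entries, so p(x) = det(xI - L) has integer coefficients. Expanding the determinant yields x^7 - 12x^6 + 55x^5 - 120x^4 + 126x^3 - 56x^2 + 7x. The constant term is 0 because L is singular (the all-ones vector lies in its kernel).

x^7 - 12x^6 + 55x^5 - 120x^4 + 126x^3 - 56x^2 + 7x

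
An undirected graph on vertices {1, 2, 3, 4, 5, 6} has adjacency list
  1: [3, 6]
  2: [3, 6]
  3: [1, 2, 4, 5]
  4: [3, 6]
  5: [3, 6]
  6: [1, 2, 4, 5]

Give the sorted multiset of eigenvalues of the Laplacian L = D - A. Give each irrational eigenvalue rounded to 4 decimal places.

With the vertex order [1, 2, 3, 4, 5, 6], the degrees are [2, 2, 4, 2, 2, 4], giving D = diag(2, 2, 4, 2, 2, 4) and L = D - A. Since every row of L sums to 0, the all-ones vector is in the kernel and 0 is an eigenvalue. The largest eigenvalue, 6, is at most the vertex count 6. By the matrix-tree theorem the graph has (1/6) * product of the nonzero eigenvalues = 32 spanning trees.

[0, 2, 2, 2, 4, 6]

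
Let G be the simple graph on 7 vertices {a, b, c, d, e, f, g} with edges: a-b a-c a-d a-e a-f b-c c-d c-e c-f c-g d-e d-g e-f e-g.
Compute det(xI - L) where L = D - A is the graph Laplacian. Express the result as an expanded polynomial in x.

x^7 - 28x^6 + 316x^5 - 1830x^4 + 5700x^3 - 8996x^2 + 5593x

With the vertex order [a, b, c, d, e, f, g], the degrees are [5, 2, 6, 4, 5, 3, 3], giving D = diag(5, 2, 6, 4, 5, 3, 3) and L = D - A. L has integer entries, so p(x) = det(xI - L) has integer coefficients. Expanding the determinant yields x^7 - 28x^6 + 316x^5 - 1830x^4 + 5700x^3 - 8996x^2 + 5593x. Since p(0) = det(-L) = 0, x divides p(x). There is one zero in the spectrum, matching the 1 component. The largest eigenvalue, 7, is at most the vertex count 7.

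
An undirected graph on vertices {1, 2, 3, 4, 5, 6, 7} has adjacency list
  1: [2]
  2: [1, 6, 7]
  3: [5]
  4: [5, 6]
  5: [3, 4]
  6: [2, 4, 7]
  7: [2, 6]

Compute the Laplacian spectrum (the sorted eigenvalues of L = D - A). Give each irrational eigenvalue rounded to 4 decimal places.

[0, 0.2679, 1, 1.5858, 3, 3.7321, 4.4142]

With the vertex order [1, 2, 3, 4, 5, 6, 7], the degrees are [1, 3, 1, 2, 2, 3, 2], giving D = diag(1, 3, 1, 2, 2, 3, 2) and L = D - A. The multiplicity of 0 as a Laplacian eigenvalue equals the number of connected components. There is one zero in the spectrum, matching the 1 component. The eigenvalues sum to 14, which equals trace(L) = 2|E|.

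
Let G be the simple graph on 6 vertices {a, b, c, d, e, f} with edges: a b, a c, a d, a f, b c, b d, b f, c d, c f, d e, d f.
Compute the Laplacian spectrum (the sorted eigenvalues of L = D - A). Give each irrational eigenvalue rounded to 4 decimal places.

Each diagonal entry of L is the vertex degree and each off-diagonal entry is -1 where an edge is present, 0 otherwise; in the order [a, b, c, d, e, f] the diagonal is [4, 4, 4, 5, 1, 4]. Since every row of L sums to 0, the all-ones vector is in the kernel and 0 is an eigenvalue. There is one zero in the spectrum, matching the 1 component. The largest eigenvalue, 6, is at most the vertex count 6.

[0, 1, 5, 5, 5, 6]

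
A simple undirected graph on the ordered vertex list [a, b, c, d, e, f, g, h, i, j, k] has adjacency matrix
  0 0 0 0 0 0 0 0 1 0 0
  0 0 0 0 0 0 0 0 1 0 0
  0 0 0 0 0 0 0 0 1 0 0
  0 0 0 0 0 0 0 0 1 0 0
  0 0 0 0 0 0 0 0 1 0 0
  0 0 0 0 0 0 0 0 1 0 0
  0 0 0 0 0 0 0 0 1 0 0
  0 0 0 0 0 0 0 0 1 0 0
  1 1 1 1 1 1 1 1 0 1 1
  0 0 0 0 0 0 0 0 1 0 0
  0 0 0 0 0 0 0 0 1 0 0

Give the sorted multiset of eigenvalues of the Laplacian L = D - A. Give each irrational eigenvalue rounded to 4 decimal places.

Reading degrees in the order [a, b, c, d, e, f, g, h, i, j, k] gives [1, 1, 1, 1, 1, 1, 1, 1, 10, 1, 1]; set D = diag(1, 1, 1, 1, 1, 1, 1, 1, 10, 1, 1) and form L = D - A. Diagonalising L (or applying a numerical eigensolver to the 11x11 matrix) gives the spectrum above. The eigenvalues sum to 20, which equals trace(L) = 2|E|. The largest eigenvalue, 11, is at most the vertex count 11.

[0, 1, 1, 1, 1, 1, 1, 1, 1, 1, 11]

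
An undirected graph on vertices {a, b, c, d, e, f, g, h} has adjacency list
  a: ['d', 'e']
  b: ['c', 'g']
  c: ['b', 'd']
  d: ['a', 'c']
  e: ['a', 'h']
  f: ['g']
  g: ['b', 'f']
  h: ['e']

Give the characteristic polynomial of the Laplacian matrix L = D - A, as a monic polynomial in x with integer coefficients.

Each diagonal entry of L is the vertex degree and each off-diagonal entry is -1 where an edge is present, 0 otherwise; in the order [a, b, c, d, e, f, g, h] the diagonal is [2, 2, 2, 2, 2, 1, 2, 1]. Computing det(xI - L) by cofactor expansion (or equivalently via sum-over-permutations) gives x^8 - 14x^7 + 78x^6 - 220x^5 + 330x^4 - 252x^3 + 84x^2 - 8x. The coefficient of x^7 equals -trace(L) = -14, matching the sum of degrees. The largest eigenvalue, 3.8478, is at most the vertex count 8. There is one zero in the spectrum, matching the 1 component.

x^8 - 14x^7 + 78x^6 - 220x^5 + 330x^4 - 252x^3 + 84x^2 - 8x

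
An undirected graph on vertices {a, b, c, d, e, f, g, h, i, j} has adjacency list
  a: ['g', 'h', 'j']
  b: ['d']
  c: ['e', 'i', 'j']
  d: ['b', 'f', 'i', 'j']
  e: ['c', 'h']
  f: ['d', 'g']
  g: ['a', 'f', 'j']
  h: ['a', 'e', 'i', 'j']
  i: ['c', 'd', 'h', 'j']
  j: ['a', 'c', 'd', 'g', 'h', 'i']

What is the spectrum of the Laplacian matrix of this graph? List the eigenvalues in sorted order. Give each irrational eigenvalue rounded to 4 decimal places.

[0, 0.7135, 1.1442, 2.0580, 2.5282, 3.3785, 4.3157, 4.7616, 5.8318, 7.2686]

Each diagonal entry of L is the vertex degree and each off-diagonal entry is -1 where an edge is present, 0 otherwise; in the order [a, b, c, d, e, f, g, h, i, j] the diagonal is [3, 1, 3, 4, 2, 2, 3, 4, 4, 6]. The multiplicity of 0 as a Laplacian eigenvalue equals the number of connected components. The single zero eigenvalue shows the graph is connected. The eigenvalues sum to 32, which equals trace(L) = 2|E|. By the matrix-tree theorem the graph has (1/10) * product of the nonzero eigenvalues = 1250 spanning trees.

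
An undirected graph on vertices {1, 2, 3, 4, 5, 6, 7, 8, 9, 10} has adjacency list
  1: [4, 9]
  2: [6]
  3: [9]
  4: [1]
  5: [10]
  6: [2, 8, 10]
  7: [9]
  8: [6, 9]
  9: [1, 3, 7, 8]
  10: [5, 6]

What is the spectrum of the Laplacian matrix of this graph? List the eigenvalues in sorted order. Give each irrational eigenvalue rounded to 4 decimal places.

[0, 0.1626, 0.5188, 0.6270, 1, 1.5072, 2.3111, 2.5027, 4.1701, 5.2005]

Each diagonal entry of L is the vertex degree and each off-diagonal entry is -1 where an edge is present, 0 otherwise; in the order [1, 2, 3, 4, 5, 6, 7, 8, 9, 10] the diagonal is [2, 1, 1, 1, 1, 3, 1, 2, 4, 2]. L is symmetric positive semidefinite, so every eigenvalue is real and nonnegative. The single zero eigenvalue shows the graph is connected. The eigenvalues sum to 18, which equals trace(L) = 2|E|. By the matrix-tree theorem the graph has (1/10) * product of the nonzero eigenvalues = 1 spanning tree.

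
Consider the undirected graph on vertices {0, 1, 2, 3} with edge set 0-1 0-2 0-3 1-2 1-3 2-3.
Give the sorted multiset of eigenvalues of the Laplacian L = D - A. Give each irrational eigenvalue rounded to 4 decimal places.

[0, 4, 4, 4]

With the vertex order [0, 1, 2, 3], the degrees are [3, 3, 3, 3], giving D = diag(3, 3, 3, 3) and L = D - A. The multiplicity of 0 as a Laplacian eigenvalue equals the number of connected components. The single zero eigenvalue shows the graph is connected. The largest eigenvalue, 4, is at most the vertex count 4. The eigenvalues sum to 12, which equals trace(L) = 2|E|.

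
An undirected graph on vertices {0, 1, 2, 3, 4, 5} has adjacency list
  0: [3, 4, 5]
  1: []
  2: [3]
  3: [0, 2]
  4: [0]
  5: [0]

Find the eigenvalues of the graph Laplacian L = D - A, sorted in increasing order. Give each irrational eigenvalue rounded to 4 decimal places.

With the vertex order [0, 1, 2, 3, 4, 5], the degrees are [3, 0, 1, 2, 1, 1], giving D = diag(3, 0, 1, 2, 1, 1) and L = D - A. Since every row of L sums to 0, the all-ones vector is in the kernel and 0 is an eigenvalue. The 2 zero eigenvalues correspond to the 2 connected components.

[0, 0, 0.5188, 1, 2.3111, 4.1701]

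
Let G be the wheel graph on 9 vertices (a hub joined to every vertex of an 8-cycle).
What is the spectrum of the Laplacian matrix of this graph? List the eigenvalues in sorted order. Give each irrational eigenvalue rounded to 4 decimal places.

[0, 1.5858, 1.5858, 3, 3, 4.4142, 4.4142, 5, 9]

The graph has 9 vertices and degree multiset [8, 3, 3, 3, 3, 3, 3, 3, 3]; D is the diagonal matrix of degrees and L = D - A. Since every row of L sums to 0, the all-ones vector is in the kernel and 0 is an eigenvalue. The single zero eigenvalue shows the graph is connected. The largest eigenvalue, 9, is at most the vertex count 9.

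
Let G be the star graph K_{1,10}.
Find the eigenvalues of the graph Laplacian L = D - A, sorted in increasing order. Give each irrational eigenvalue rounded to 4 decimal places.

[0, 1, 1, 1, 1, 1, 1, 1, 1, 1, 11]

The graph has 11 vertices and degree multiset [10, 1, 1, 1, 1, 1, 1, 1, 1, 1, 1]; D is the diagonal matrix of degrees and L = D - A. Diagonalising L (or applying a numerical eigensolver to the 11x11 matrix) gives the spectrum above.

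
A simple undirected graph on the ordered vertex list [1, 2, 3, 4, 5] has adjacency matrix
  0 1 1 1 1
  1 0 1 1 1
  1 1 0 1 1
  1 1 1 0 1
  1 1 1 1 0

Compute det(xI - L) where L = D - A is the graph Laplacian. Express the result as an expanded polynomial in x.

x^5 - 20x^4 + 150x^3 - 500x^2 + 625x

Each diagonal entry of L is the vertex degree and each off-diagonal entry is -1 where an edge is present, 0 otherwise; in the order [1, 2, 3, 4, 5] the diagonal is [4, 4, 4, 4, 4]. Computing det(xI - L) by cofactor expansion (or equivalently via sum-over-permutations) gives x^5 - 20x^4 + 150x^3 - 500x^2 + 625x. The constant term is 0 because L is singular (the all-ones vector lies in its kernel).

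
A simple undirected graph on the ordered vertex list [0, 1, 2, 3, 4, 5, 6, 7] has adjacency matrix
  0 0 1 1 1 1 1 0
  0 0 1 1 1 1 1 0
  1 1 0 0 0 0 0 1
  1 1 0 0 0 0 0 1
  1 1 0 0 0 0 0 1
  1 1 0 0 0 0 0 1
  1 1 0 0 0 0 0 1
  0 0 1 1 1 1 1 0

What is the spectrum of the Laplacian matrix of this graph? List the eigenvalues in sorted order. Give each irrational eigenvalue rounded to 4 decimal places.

[0, 3, 3, 3, 3, 5, 5, 8]

Reading degrees in the order [0, 1, 2, 3, 4, 5, 6, 7] gives [5, 5, 3, 3, 3, 3, 3, 5]; set D = diag(5, 5, 3, 3, 3, 3, 3, 5) and form L = D - A. The multiplicity of 0 as a Laplacian eigenvalue equals the number of connected components. The largest eigenvalue, 8, is at most the vertex count 8.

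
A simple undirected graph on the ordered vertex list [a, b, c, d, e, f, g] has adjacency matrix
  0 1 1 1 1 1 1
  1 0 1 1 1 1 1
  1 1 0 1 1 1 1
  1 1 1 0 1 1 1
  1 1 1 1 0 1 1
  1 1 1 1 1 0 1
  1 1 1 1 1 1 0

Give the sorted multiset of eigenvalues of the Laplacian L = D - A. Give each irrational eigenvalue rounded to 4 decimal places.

[0, 7, 7, 7, 7, 7, 7]

With the vertex order [a, b, c, d, e, f, g], the degrees are [6, 6, 6, 6, 6, 6, 6], giving D = diag(6, 6, 6, 6, 6, 6, 6) and L = D - A. The multiplicity of 0 as a Laplacian eigenvalue equals the number of connected components. The single zero eigenvalue shows the graph is connected. The eigenvalues sum to 42, which equals trace(L) = 2|E|.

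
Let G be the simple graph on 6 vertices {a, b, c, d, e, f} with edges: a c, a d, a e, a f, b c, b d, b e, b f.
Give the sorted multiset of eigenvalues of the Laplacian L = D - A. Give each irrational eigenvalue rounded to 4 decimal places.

[0, 2, 2, 2, 4, 6]

Each diagonal entry of L is the vertex degree and each off-diagonal entry is -1 where an edge is present, 0 otherwise; in the order [a, b, c, d, e, f] the diagonal is [4, 4, 2, 2, 2, 2]. Diagonalising L (or applying a numerical eigensolver to the 6x6 matrix) gives the spectrum above. The single zero eigenvalue shows the graph is connected. The largest eigenvalue, 6, is at most the vertex count 6. The eigenvalues sum to 16, which equals trace(L) = 2|E|.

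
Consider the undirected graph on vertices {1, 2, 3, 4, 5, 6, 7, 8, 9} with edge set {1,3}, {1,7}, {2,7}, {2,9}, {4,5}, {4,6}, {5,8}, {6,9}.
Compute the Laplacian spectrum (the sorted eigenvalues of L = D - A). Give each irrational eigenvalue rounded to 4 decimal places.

Each diagonal entry of L is the vertex degree and each off-diagonal entry is -1 where an edge is present, 0 otherwise; in the order [1, 2, 3, 4, 5, 6, 7, 8, 9] the diagonal is [2, 2, 1, 2, 2, 2, 2, 1, 2]. L is symmetric positive semidefinite, so every eigenvalue is real and nonnegative. The largest eigenvalue, 3.8794, is at most the vertex count 9.

[0, 0.1206, 0.4679, 1, 1.6527, 2.3473, 3, 3.5321, 3.8794]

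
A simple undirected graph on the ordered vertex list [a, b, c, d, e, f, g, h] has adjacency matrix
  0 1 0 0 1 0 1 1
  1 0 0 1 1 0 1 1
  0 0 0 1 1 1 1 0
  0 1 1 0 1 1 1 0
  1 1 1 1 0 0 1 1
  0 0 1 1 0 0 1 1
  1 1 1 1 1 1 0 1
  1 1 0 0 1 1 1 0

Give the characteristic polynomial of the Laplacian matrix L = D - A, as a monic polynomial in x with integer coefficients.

With the vertex order [a, b, c, d, e, f, g, h], the degrees are [4, 5, 4, 5, 6, 4, 7, 5], giving D = diag(4, 5, 4, 5, 6, 4, 7, 5) and L = D - A. Computing det(xI - L) by cofactor expansion (or equivalently via sum-over-permutations) gives x^8 - 40x^7 + 676x^6 - 6250x^5 + 34096x^4 - 109572x^3 + 191657x^2 - 140360x. The constant term is 0 because L is singular (the all-ones vector lies in its kernel). There is one zero in the spectrum, matching the 1 component.

x^8 - 40x^7 + 676x^6 - 6250x^5 + 34096x^4 - 109572x^3 + 191657x^2 - 140360x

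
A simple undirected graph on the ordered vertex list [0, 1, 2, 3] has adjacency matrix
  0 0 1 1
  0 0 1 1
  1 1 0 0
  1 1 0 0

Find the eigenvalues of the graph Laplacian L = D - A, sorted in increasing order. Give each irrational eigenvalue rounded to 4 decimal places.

With the vertex order [0, 1, 2, 3], the degrees are [2, 2, 2, 2], giving D = diag(2, 2, 2, 2) and L = D - A. Diagonalising L (or applying a numerical eigensolver to the 4x4 matrix) gives the spectrum above. There is one zero in the spectrum, matching the 1 component. By the matrix-tree theorem the graph has (1/4) * product of the nonzero eigenvalues = 4 spanning trees.

[0, 2, 2, 4]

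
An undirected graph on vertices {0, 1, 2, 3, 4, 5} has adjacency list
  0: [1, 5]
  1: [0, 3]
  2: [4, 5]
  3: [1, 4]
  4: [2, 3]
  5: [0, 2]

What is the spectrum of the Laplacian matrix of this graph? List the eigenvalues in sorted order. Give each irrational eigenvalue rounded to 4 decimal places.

With the vertex order [0, 1, 2, 3, 4, 5], the degrees are [2, 2, 2, 2, 2, 2], giving D = diag(2, 2, 2, 2, 2, 2) and L = D - A. L is symmetric positive semidefinite, so every eigenvalue is real and nonnegative. The single zero eigenvalue shows the graph is connected. There is one zero in the spectrum, matching the 1 component.

[0, 1, 1, 3, 3, 4]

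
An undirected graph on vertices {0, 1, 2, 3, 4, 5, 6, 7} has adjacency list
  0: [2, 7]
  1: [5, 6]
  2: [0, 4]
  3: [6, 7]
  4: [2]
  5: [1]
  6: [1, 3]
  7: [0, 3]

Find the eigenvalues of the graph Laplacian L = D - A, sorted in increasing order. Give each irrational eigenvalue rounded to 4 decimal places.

Reading degrees in the order [0, 1, 2, 3, 4, 5, 6, 7] gives [2, 2, 2, 2, 1, 1, 2, 2]; set D = diag(2, 2, 2, 2, 1, 1, 2, 2) and form L = D - A. L is symmetric positive semidefinite, so every eigenvalue is real and nonnegative. The eigenvalues sum to 14, which equals trace(L) = 2|E|. There is one zero in the spectrum, matching the 1 component.

[0, 0.1522, 0.5858, 1.2346, 2, 2.7654, 3.4142, 3.8478]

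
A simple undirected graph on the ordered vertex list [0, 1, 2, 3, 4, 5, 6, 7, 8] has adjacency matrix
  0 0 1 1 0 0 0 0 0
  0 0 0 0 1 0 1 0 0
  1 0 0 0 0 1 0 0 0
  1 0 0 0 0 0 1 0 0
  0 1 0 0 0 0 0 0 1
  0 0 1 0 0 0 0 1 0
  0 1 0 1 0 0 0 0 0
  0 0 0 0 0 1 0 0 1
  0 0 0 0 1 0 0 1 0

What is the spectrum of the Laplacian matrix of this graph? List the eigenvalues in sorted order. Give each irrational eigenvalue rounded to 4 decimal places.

[0, 0.4679, 0.4679, 1.6527, 1.6527, 3, 3, 3.8794, 3.8794]

With the vertex order [0, 1, 2, 3, 4, 5, 6, 7, 8], the degrees are [2, 2, 2, 2, 2, 2, 2, 2, 2], giving D = diag(2, 2, 2, 2, 2, 2, 2, 2, 2) and L = D - A. The multiplicity of 0 as a Laplacian eigenvalue equals the number of connected components. The largest eigenvalue, 3.8794, is at most the vertex count 9. By the matrix-tree theorem the graph has (1/9) * product of the nonzero eigenvalues = 9 spanning trees.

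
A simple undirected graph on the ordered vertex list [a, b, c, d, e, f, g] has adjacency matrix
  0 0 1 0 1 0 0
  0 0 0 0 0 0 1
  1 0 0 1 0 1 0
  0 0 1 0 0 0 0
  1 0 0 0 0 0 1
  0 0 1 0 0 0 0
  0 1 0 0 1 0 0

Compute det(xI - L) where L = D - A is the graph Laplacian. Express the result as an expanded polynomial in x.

Each diagonal entry of L is the vertex degree and each off-diagonal entry is -1 where an edge is present, 0 otherwise; in the order [a, b, c, d, e, f, g] the diagonal is [2, 1, 3, 1, 2, 1, 2]. L has integer entries, so p(x) = det(xI - L) has integer coefficients. Expanding the determinant yields x^7 - 12x^6 + 54x^5 - 114x^4 + 116x^3 - 52x^2 + 7x. The constant term is 0 because L is singular (the all-ones vector lies in its kernel). The eigenvalues sum to 12, which equals trace(L) = 2|E|. There is one zero in the spectrum, matching the 1 component.

x^7 - 12x^6 + 54x^5 - 114x^4 + 116x^3 - 52x^2 + 7x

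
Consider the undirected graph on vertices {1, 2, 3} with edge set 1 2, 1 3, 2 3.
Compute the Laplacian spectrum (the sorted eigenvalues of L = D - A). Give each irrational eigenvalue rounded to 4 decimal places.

With the vertex order [1, 2, 3], the degrees are [2, 2, 2], giving D = diag(2, 2, 2) and L = D - A. L is symmetric positive semidefinite, so every eigenvalue is real and nonnegative. The eigenvalues sum to 6, which equals trace(L) = 2|E|. By the matrix-tree theorem the graph has (1/3) * product of the nonzero eigenvalues = 3 spanning trees.

[0, 3, 3]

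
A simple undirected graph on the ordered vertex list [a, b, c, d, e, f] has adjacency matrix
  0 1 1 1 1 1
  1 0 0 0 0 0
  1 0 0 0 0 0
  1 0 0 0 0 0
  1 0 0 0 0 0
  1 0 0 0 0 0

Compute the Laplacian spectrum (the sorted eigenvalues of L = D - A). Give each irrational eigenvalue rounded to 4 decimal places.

With the vertex order [a, b, c, d, e, f], the degrees are [5, 1, 1, 1, 1, 1], giving D = diag(5, 1, 1, 1, 1, 1) and L = D - A. Diagonalising L (or applying a numerical eigensolver to the 6x6 matrix) gives the spectrum above. The single zero eigenvalue shows the graph is connected. The largest eigenvalue, 6, is at most the vertex count 6.

[0, 1, 1, 1, 1, 6]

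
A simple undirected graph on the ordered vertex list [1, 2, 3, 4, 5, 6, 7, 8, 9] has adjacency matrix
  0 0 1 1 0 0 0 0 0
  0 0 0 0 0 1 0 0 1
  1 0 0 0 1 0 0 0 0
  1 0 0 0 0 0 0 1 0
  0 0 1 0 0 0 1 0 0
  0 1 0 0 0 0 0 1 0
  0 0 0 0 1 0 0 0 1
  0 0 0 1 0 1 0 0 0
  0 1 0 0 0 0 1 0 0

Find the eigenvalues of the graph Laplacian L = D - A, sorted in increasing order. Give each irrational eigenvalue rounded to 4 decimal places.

With the vertex order [1, 2, 3, 4, 5, 6, 7, 8, 9], the degrees are [2, 2, 2, 2, 2, 2, 2, 2, 2], giving D = diag(2, 2, 2, 2, 2, 2, 2, 2, 2) and L = D - A. L is symmetric positive semidefinite, so every eigenvalue is real and nonnegative. The largest eigenvalue, 3.8794, is at most the vertex count 9.

[0, 0.4679, 0.4679, 1.6527, 1.6527, 3, 3, 3.8794, 3.8794]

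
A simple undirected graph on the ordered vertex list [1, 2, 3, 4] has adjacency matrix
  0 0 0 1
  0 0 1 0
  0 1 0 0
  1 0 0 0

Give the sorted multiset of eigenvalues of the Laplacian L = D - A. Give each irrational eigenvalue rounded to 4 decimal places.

[0, 0, 2, 2]

Reading degrees in the order [1, 2, 3, 4] gives [1, 1, 1, 1]; set D = diag(1, 1, 1, 1) and form L = D - A. The multiplicity of 0 as a Laplacian eigenvalue equals the number of connected components. The 2 zero eigenvalues correspond to the 2 connected components. The largest eigenvalue, 2, is at most the vertex count 4.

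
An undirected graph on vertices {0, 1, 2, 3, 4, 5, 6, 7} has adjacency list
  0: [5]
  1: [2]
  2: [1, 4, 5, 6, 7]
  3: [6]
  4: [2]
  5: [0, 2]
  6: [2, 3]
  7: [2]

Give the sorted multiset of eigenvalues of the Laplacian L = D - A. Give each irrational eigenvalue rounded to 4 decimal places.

With the vertex order [0, 1, 2, 3, 4, 5, 6, 7], the degrees are [1, 1, 5, 1, 1, 2, 2, 1], giving D = diag(1, 1, 5, 1, 1, 2, 2, 1) and L = D - A. Diagonalising L (or applying a numerical eigensolver to the 8x8 matrix) gives the spectrum above. The single zero eigenvalue shows the graph is connected. By the matrix-tree theorem the graph has (1/8) * product of the nonzero eigenvalues = 1 spanning tree.

[0, 0.3820, 0.5607, 1, 1, 2.3389, 2.6180, 6.1004]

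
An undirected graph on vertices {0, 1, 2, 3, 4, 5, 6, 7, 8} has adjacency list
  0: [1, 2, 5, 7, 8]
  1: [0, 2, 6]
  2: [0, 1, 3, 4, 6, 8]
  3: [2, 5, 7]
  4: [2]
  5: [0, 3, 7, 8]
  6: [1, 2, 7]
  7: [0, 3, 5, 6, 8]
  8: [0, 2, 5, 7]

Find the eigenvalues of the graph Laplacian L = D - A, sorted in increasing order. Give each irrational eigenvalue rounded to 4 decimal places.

With the vertex order [0, 1, 2, 3, 4, 5, 6, 7, 8], the degrees are [5, 3, 6, 3, 1, 4, 3, 5, 4], giving D = diag(5, 3, 6, 3, 1, 4, 3, 5, 4) and L = D - A. The multiplicity of 0 as a Laplacian eigenvalue equals the number of connected components. The eigenvalues sum to 34, which equals trace(L) = 2|E|.

[0, 0.9326, 1.9548, 3.1157, 3.6545, 4.8765, 5.7151, 6.0810, 7.6697]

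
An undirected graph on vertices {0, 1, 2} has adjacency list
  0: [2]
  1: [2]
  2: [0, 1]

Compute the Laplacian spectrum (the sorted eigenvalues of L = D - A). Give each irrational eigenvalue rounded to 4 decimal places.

[0, 1, 3]

Each diagonal entry of L is the vertex degree and each off-diagonal entry is -1 where an edge is present, 0 otherwise; in the order [0, 1, 2] the diagonal is [1, 1, 2]. L is symmetric positive semidefinite, so every eigenvalue is real and nonnegative. The single zero eigenvalue shows the graph is connected.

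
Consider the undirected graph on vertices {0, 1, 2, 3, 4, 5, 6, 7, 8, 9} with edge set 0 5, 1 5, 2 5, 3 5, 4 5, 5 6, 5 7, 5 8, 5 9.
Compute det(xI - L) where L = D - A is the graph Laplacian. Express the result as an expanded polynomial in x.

x^10 - 18x^9 + 108x^8 - 336x^7 + 630x^6 - 756x^5 + 588x^4 - 288x^3 + 81x^2 - 10x

With the vertex order [0, 1, 2, 3, 4, 5, 6, 7, 8, 9], the degrees are [1, 1, 1, 1, 1, 9, 1, 1, 1, 1], giving D = diag(1, 1, 1, 1, 1, 9, 1, 1, 1, 1) and L = D - A. The eigenvalues of L are [0, 1, 1, 1, 1, 1, 1, 1, 1, 10]; the characteristic polynomial is the product of (x - lambda_i), which multiplies out to x^10 - 18x^9 + 108x^8 - 336x^7 + 630x^6 - 756x^5 + 588x^4 - 288x^3 + 81x^2 - 10x. The constant term is 0 because L is singular (the all-ones vector lies in its kernel). The eigenvalues sum to 18, which equals trace(L) = 2|E|.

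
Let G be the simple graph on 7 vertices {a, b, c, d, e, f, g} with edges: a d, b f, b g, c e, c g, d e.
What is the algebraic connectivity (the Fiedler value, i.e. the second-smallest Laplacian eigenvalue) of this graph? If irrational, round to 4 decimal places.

Each diagonal entry of L is the vertex degree and each off-diagonal entry is -1 where an edge is present, 0 otherwise; in the order [a, b, c, d, e, f, g] the diagonal is [1, 2, 2, 2, 2, 1, 2]. The sorted Laplacian eigenvalues are [0, 0.1981, 0.7530, 1.5550, 2.4450, 3.2470, 3.8019]; the algebraic connectivity is the second entry, 0.1981. The largest eigenvalue, 3.8019, is at most the vertex count 7. There is one zero in the spectrum, matching the 1 component.

0.1981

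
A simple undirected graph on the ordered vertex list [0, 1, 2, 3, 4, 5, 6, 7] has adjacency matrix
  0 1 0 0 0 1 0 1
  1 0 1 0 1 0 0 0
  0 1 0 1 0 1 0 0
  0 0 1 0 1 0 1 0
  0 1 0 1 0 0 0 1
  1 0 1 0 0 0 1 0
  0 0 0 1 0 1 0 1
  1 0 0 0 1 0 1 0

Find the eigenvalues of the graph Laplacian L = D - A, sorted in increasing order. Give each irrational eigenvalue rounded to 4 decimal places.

[0, 2, 2, 2, 4, 4, 4, 6]

Each diagonal entry of L is the vertex degree and each off-diagonal entry is -1 where an edge is present, 0 otherwise; in the order [0, 1, 2, 3, 4, 5, 6, 7] the diagonal is [3, 3, 3, 3, 3, 3, 3, 3]. The multiplicity of 0 as a Laplacian eigenvalue equals the number of connected components. The single zero eigenvalue shows the graph is connected. The eigenvalues sum to 24, which equals trace(L) = 2|E|.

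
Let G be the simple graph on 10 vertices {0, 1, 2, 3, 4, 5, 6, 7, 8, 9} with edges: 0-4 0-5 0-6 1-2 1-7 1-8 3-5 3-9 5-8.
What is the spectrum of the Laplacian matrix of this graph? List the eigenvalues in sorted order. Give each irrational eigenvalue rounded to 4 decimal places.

With the vertex order [0, 1, 2, 3, 4, 5, 6, 7, 8, 9], the degrees are [3, 3, 1, 2, 1, 3, 1, 1, 2, 1], giving D = diag(3, 3, 1, 2, 1, 3, 1, 1, 2, 1) and L = D - A. L is symmetric positive semidefinite, so every eigenvalue is real and nonnegative. The single zero eigenvalue shows the graph is connected.

[0, 0.1772, 0.3300, 1, 1, 1.2293, 2.2486, 3.2174, 4.0502, 4.7472]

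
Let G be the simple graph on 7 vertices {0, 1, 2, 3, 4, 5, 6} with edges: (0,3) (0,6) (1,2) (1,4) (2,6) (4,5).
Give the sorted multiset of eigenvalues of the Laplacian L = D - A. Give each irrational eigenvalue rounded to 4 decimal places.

[0, 0.1981, 0.7530, 1.5550, 2.4450, 3.2470, 3.8019]

Reading degrees in the order [0, 1, 2, 3, 4, 5, 6] gives [2, 2, 2, 1, 2, 1, 2]; set D = diag(2, 2, 2, 1, 2, 1, 2) and form L = D - A. Since every row of L sums to 0, the all-ones vector is in the kernel and 0 is an eigenvalue.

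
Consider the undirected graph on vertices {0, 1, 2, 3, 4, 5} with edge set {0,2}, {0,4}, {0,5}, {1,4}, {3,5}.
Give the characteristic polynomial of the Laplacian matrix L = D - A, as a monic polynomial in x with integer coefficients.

x^6 - 10x^5 + 35x^4 - 52x^3 + 31x^2 - 6x

Each diagonal entry of L is the vertex degree and each off-diagonal entry is -1 where an edge is present, 0 otherwise; in the order [0, 1, 2, 3, 4, 5] the diagonal is [3, 1, 1, 1, 2, 2]. L has integer entries, so p(x) = det(xI - L) has integer coefficients. Expanding the determinant yields x^6 - 10x^5 + 35x^4 - 52x^3 + 31x^2 - 6x. Since p(0) = det(-L) = 0, x divides p(x). By the matrix-tree theorem the graph has (1/6) * product of the nonzero eigenvalues = 1 spanning tree. The largest eigenvalue, 4.3028, is at most the vertex count 6.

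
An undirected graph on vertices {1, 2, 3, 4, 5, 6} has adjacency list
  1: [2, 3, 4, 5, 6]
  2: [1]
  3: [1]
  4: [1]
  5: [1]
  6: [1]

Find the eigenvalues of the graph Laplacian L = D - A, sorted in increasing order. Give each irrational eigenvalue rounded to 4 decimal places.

[0, 1, 1, 1, 1, 6]

Each diagonal entry of L is the vertex degree and each off-diagonal entry is -1 where an edge is present, 0 otherwise; in the order [1, 2, 3, 4, 5, 6] the diagonal is [5, 1, 1, 1, 1, 1]. Since every row of L sums to 0, the all-ones vector is in the kernel and 0 is an eigenvalue. The single zero eigenvalue shows the graph is connected.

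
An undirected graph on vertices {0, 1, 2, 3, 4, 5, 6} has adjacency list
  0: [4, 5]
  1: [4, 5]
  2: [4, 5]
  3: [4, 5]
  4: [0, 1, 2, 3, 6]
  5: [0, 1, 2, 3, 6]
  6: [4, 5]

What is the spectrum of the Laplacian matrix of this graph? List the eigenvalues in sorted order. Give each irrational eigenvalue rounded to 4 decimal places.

With the vertex order [0, 1, 2, 3, 4, 5, 6], the degrees are [2, 2, 2, 2, 5, 5, 2], giving D = diag(2, 2, 2, 2, 5, 5, 2) and L = D - A. L is symmetric positive semidefinite, so every eigenvalue is real and nonnegative. By the matrix-tree theorem the graph has (1/7) * product of the nonzero eigenvalues = 80 spanning trees. The eigenvalues sum to 20, which equals trace(L) = 2|E|.

[0, 2, 2, 2, 2, 5, 7]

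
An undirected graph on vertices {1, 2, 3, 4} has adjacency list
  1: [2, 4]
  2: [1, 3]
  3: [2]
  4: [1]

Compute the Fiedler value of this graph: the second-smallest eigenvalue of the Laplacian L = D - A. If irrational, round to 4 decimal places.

Reading degrees in the order [1, 2, 3, 4] gives [2, 2, 1, 1]; set D = diag(2, 2, 1, 1) and form L = D - A. Computing the eigenvalues of L and sorting gives [0, 0.5858, 2, 3.4142]. The Fiedler value lambda_2 = 0.5858 is strictly positive, so the graph is connected. There is one zero in the spectrum, matching the 1 component. The largest eigenvalue, 3.4142, is at most the vertex count 4.

0.5858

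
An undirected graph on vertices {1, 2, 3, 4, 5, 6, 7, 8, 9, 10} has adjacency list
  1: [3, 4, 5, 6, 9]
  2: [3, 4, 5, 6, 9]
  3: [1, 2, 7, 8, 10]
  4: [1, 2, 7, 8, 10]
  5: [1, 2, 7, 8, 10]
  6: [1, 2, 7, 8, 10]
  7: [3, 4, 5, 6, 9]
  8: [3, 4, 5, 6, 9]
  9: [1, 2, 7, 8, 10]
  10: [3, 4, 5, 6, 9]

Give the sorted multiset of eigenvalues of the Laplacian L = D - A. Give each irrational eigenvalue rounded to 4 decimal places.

Reading degrees in the order [1, 2, 3, 4, 5, 6, 7, 8, 9, 10] gives [5, 5, 5, 5, 5, 5, 5, 5, 5, 5]; set D = diag(5, 5, 5, 5, 5, 5, 5, 5, 5, 5) and form L = D - A. The multiplicity of 0 as a Laplacian eigenvalue equals the number of connected components. The eigenvalues sum to 50, which equals trace(L) = 2|E|.

[0, 5, 5, 5, 5, 5, 5, 5, 5, 10]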